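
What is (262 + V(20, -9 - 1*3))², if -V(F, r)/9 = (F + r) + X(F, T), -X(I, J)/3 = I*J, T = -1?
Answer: 122500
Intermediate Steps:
X(I, J) = -3*I*J
V(F, r) = -36*F - 9*r (V(F, r) = -9*((F + r) - 3*F*(-1)) = -9*((F + r) + 3*F) = -9*(r + 4*F) = -36*F - 9*r)
(262 + V(20, -9 - 1*3))² = (262 + (-36*20 - 9*(-9 - 1*3)))² = (262 + (-720 - 9*(-9 - 3)))² = (262 + (-720 - 9*(-12)))² = (262 + (-720 + 108))² = (262 - 612)² = (-350)² = 122500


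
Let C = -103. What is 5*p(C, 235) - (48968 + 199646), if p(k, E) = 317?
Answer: -247029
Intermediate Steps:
5*p(C, 235) - (48968 + 199646) = 5*317 - (48968 + 199646) = 1585 - 1*248614 = 1585 - 248614 = -247029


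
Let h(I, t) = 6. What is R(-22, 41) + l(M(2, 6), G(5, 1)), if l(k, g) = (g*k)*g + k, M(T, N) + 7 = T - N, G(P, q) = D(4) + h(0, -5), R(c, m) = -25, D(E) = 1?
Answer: -575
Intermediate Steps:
G(P, q) = 7 (G(P, q) = 1 + 6 = 7)
M(T, N) = -7 + T - N (M(T, N) = -7 + (T - N) = -7 + T - N)
l(k, g) = k + k*g² (l(k, g) = k*g² + k = k + k*g²)
R(-22, 41) + l(M(2, 6), G(5, 1)) = -25 + (-7 + 2 - 1*6)*(1 + 7²) = -25 + (-7 + 2 - 6)*(1 + 49) = -25 - 11*50 = -25 - 550 = -575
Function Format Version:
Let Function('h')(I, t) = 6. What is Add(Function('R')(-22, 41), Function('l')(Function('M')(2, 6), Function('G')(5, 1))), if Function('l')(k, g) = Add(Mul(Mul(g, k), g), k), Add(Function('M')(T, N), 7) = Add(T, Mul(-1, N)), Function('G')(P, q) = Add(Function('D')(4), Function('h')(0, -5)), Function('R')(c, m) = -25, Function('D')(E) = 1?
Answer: -575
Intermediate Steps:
Function('G')(P, q) = 7 (Function('G')(P, q) = Add(1, 6) = 7)
Function('M')(T, N) = Add(-7, T, Mul(-1, N)) (Function('M')(T, N) = Add(-7, Add(T, Mul(-1, N))) = Add(-7, T, Mul(-1, N)))
Function('l')(k, g) = Add(k, Mul(k, Pow(g, 2))) (Function('l')(k, g) = Add(Mul(k, Pow(g, 2)), k) = Add(k, Mul(k, Pow(g, 2))))
Add(Function('R')(-22, 41), Function('l')(Function('M')(2, 6), Function('G')(5, 1))) = Add(-25, Mul(Add(-7, 2, Mul(-1, 6)), Add(1, Pow(7, 2)))) = Add(-25, Mul(Add(-7, 2, -6), Add(1, 49))) = Add(-25, Mul(-11, 50)) = Add(-25, -550) = -575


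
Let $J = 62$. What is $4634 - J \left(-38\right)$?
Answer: $6990$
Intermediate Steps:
$4634 - J \left(-38\right) = 4634 - 62 \left(-38\right) = 4634 - -2356 = 4634 + 2356 = 6990$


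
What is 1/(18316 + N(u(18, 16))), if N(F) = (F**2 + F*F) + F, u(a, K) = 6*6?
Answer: 1/20944 ≈ 4.7746e-5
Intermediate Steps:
u(a, K) = 36
N(F) = F + 2*F**2 (N(F) = (F**2 + F**2) + F = 2*F**2 + F = F + 2*F**2)
1/(18316 + N(u(18, 16))) = 1/(18316 + 36*(1 + 2*36)) = 1/(18316 + 36*(1 + 72)) = 1/(18316 + 36*73) = 1/(18316 + 2628) = 1/20944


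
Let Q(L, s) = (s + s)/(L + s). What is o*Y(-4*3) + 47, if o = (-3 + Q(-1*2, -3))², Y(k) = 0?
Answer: 47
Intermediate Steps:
Q(L, s) = 2*s/(L + s) (Q(L, s) = (2*s)/(L + s) = 2*s/(L + s))
o = 81/25 (o = (-3 + 2*(-3)/(-1*2 - 3))² = (-3 + 2*(-3)/(-2 - 3))² = (-3 + 2*(-3)/(-5))² = (-3 + 2*(-3)*(-⅕))² = (-3 + 6/5)² = (-9/5)² = 81/25 ≈ 3.2400)
o*Y(-4*3) + 47 = (81/25)*0 + 47 = 0 + 47 = 47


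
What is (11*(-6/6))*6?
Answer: -66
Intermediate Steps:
(11*(-6/6))*6 = (11*(-6*1/6))*6 = (11*(-1))*6 = -11*6 = -66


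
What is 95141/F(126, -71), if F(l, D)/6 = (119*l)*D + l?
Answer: -95141/6386688 ≈ -0.014897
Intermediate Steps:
F(l, D) = 6*l + 714*D*l (F(l, D) = 6*((119*l)*D + l) = 6*(119*D*l + l) = 6*(l + 119*D*l) = 6*l + 714*D*l)
95141/F(126, -71) = 95141/((6*126*(1 + 119*(-71)))) = 95141/((6*126*(1 - 8449))) = 95141/((6*126*(-8448))) = 95141/(-6386688) = 95141*(-1/6386688) = -95141/6386688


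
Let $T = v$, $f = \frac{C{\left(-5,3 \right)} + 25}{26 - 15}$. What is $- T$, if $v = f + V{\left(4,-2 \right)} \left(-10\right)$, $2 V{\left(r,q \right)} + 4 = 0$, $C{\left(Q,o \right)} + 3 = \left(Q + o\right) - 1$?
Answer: $- \frac{239}{11} \approx -21.727$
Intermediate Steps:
$C{\left(Q,o \right)} = -4 + Q + o$ ($C{\left(Q,o \right)} = -3 - \left(1 - Q - o\right) = -3 + \left(-1 + Q + o\right) = -4 + Q + o$)
$V{\left(r,q \right)} = -2$ ($V{\left(r,q \right)} = -2 + \frac{1}{2} \cdot 0 = -2 + 0 = -2$)
$f = \frac{19}{11}$ ($f = \frac{\left(-4 - 5 + 3\right) + 25}{26 - 15} = \frac{-6 + 25}{11} = 19 \cdot \frac{1}{11} = \frac{19}{11} \approx 1.7273$)
$v = \frac{239}{11}$ ($v = \frac{19}{11} - -20 = \frac{19}{11} + 20 = \frac{239}{11} \approx 21.727$)
$T = \frac{239}{11} \approx 21.727$
$- T = \left(-1\right) \frac{239}{11} = - \frac{239}{11}$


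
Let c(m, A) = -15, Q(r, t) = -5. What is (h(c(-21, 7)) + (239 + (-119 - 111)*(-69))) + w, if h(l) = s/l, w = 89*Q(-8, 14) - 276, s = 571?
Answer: 230249/15 ≈ 15350.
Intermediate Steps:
w = -721 (w = 89*(-5) - 276 = -445 - 276 = -721)
h(l) = 571/l
(h(c(-21, 7)) + (239 + (-119 - 111)*(-69))) + w = (571/(-15) + (239 + (-119 - 111)*(-69))) - 721 = (571*(-1/15) + (239 - 230*(-69))) - 721 = (-571/15 + (239 + 15870)) - 721 = (-571/15 + 16109) - 721 = 241064/15 - 721 = 230249/15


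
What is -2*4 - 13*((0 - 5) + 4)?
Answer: 5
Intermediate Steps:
-2*4 - 13*((0 - 5) + 4) = -8 - 13*(-5 + 4) = -8 - 13*(-1) = -8 + 13 = 5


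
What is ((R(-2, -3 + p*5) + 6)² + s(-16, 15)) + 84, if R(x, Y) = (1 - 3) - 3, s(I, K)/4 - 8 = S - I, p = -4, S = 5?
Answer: 201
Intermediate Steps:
s(I, K) = 52 - 4*I (s(I, K) = 32 + 4*(5 - I) = 32 + (20 - 4*I) = 52 - 4*I)
R(x, Y) = -5 (R(x, Y) = -2 - 3 = -5)
((R(-2, -3 + p*5) + 6)² + s(-16, 15)) + 84 = ((-5 + 6)² + (52 - 4*(-16))) + 84 = (1² + (52 + 64)) + 84 = (1 + 116) + 84 = 117 + 84 = 201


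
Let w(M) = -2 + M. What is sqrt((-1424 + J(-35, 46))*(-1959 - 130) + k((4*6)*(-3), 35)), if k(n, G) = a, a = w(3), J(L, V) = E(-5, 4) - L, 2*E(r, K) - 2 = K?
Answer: sqrt(2895355) ≈ 1701.6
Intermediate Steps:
E(r, K) = 1 + K/2
J(L, V) = 3 - L (J(L, V) = (1 + (1/2)*4) - L = (1 + 2) - L = 3 - L)
a = 1 (a = -2 + 3 = 1)
k(n, G) = 1
sqrt((-1424 + J(-35, 46))*(-1959 - 130) + k((4*6)*(-3), 35)) = sqrt((-1424 + (3 - 1*(-35)))*(-1959 - 130) + 1) = sqrt((-1424 + (3 + 35))*(-2089) + 1) = sqrt((-1424 + 38)*(-2089) + 1) = sqrt(-1386*(-2089) + 1) = sqrt(2895354 + 1) = sqrt(2895355)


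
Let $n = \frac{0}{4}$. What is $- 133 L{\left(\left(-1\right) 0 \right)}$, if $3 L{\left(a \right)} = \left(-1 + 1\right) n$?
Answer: $0$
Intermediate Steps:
$n = 0$ ($n = 0 \cdot \frac{1}{4} = 0$)
$L{\left(a \right)} = 0$ ($L{\left(a \right)} = \frac{\left(-1 + 1\right) 0}{3} = \frac{0 \cdot 0}{3} = \frac{1}{3} \cdot 0 = 0$)
$- 133 L{\left(\left(-1\right) 0 \right)} = \left(-133\right) 0 = 0$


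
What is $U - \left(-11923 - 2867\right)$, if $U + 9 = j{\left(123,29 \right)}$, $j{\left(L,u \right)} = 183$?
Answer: $14964$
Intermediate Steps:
$U = 174$ ($U = -9 + 183 = 174$)
$U - \left(-11923 - 2867\right) = 174 - \left(-11923 - 2867\right) = 174 - -14790 = 174 + 14790 = 14964$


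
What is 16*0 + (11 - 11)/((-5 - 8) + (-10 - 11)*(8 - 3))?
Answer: 0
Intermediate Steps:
16*0 + (11 - 11)/((-5 - 8) + (-10 - 11)*(8 - 3)) = 0 + 0/(-13 - 21*5) = 0 + 0/(-13 - 105) = 0 + 0/(-118) = 0 + 0*(-1/118) = 0 + 0 = 0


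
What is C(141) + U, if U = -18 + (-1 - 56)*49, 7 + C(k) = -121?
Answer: -2939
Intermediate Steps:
C(k) = -128 (C(k) = -7 - 121 = -128)
U = -2811 (U = -18 - 57*49 = -18 - 2793 = -2811)
C(141) + U = -128 - 2811 = -2939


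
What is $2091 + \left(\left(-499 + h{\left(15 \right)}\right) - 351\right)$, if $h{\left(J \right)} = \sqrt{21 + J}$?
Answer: $1247$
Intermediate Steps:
$2091 + \left(\left(-499 + h{\left(15 \right)}\right) - 351\right) = 2091 - \left(850 - \sqrt{21 + 15}\right) = 2091 - \left(850 - 6\right) = 2091 + \left(\left(-499 + 6\right) - 351\right) = 2091 - 844 = 1247$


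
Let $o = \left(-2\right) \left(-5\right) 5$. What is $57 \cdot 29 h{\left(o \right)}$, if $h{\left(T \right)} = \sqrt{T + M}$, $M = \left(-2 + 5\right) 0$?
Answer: $8265 \sqrt{2} \approx 11688.0$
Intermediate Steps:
$o = 50$ ($o = 10 \cdot 5 = 50$)
$M = 0$ ($M = 3 \cdot 0 = 0$)
$h{\left(T \right)} = \sqrt{T}$ ($h{\left(T \right)} = \sqrt{T + 0} = \sqrt{T}$)
$57 \cdot 29 h{\left(o \right)} = 57 \cdot 29 \sqrt{50} = 1653 \cdot 5 \sqrt{2} = 8265 \sqrt{2}$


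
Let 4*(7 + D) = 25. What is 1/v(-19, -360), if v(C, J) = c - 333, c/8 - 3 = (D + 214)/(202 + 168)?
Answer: -185/56312 ≈ -0.0032853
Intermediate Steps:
D = -3/4 (D = -7 + (1/4)*25 = -7 + 25/4 = -3/4 ≈ -0.75000)
c = 5293/185 (c = 24 + 8*((-3/4 + 214)/(202 + 168)) = 24 + 8*((853/4)/370) = 24 + 8*((853/4)*(1/370)) = 24 + 8*(853/1480) = 24 + 853/185 = 5293/185 ≈ 28.611)
v(C, J) = -56312/185 (v(C, J) = 5293/185 - 333 = -56312/185)
1/v(-19, -360) = 1/(-56312/185) = -185/56312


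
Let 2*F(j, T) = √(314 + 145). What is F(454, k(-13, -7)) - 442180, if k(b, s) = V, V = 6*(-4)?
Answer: -442180 + 3*√51/2 ≈ -4.4217e+5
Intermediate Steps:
V = -24
k(b, s) = -24
F(j, T) = 3*√51/2 (F(j, T) = √(314 + 145)/2 = √459/2 = (3*√51)/2 = 3*√51/2)
F(454, k(-13, -7)) - 442180 = 3*√51/2 - 442180 = -442180 + 3*√51/2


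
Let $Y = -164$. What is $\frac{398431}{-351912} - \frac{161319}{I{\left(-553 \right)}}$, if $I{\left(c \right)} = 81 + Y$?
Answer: $\frac{5157911105}{2655336} \approx 1942.5$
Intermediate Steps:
$I{\left(c \right)} = -83$ ($I{\left(c \right)} = 81 - 164 = -83$)
$\frac{398431}{-351912} - \frac{161319}{I{\left(-553 \right)}} = \frac{398431}{-351912} - \frac{161319}{-83} = 398431 \left(- \frac{1}{351912}\right) - - \frac{161319}{83} = - \frac{36221}{31992} + \frac{161319}{83} = \frac{5157911105}{2655336}$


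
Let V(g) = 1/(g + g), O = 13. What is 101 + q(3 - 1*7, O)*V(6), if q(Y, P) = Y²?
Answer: 307/3 ≈ 102.33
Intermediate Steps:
V(g) = 1/(2*g)
101 + q(3 - 1*7, O)*V(6) = 101 + (3 - 1*7)²*((½)/6) = 101 + (3 - 7)²*((½)*(⅙)) = 101 + (-4)²*(1/12) = 101 + 16*(1/12) = 101 + 4/3 = 307/3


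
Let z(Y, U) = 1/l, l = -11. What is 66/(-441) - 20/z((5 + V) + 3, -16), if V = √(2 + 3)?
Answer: 32318/147 ≈ 219.85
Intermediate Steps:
V = √5 ≈ 2.2361
z(Y, U) = -1/11 (z(Y, U) = 1/(-11) = -1/11)
66/(-441) - 20/z((5 + V) + 3, -16) = 66/(-441) - 20/(-1/11) = 66*(-1/441) - 20*(-11) = -22/147 + 220 = 32318/147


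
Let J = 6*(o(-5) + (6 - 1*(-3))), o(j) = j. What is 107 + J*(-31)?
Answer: -637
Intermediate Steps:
J = 24 (J = 6*(-5 + (6 - 1*(-3))) = 6*(-5 + (6 + 3)) = 6*(-5 + 9) = 6*4 = 24)
107 + J*(-31) = 107 + 24*(-31) = 107 - 744 = -637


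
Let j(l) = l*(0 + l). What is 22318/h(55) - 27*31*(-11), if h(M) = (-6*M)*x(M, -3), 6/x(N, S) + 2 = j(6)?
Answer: 4367762/495 ≈ 8823.8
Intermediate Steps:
j(l) = l² (j(l) = l*l = l²)
x(N, S) = 3/17 (x(N, S) = 6/(-2 + 6²) = 6/(-2 + 36) = 6/34 = 6*(1/34) = 3/17)
h(M) = -18*M/17 (h(M) = -6*M*(3/17) = -18*M/17)
22318/h(55) - 27*31*(-11) = 22318/((-18/17*55)) - 27*31*(-11) = 22318/(-990/17) - 837*(-11) = 22318*(-17/990) + 9207 = -189703/495 + 9207 = 4367762/495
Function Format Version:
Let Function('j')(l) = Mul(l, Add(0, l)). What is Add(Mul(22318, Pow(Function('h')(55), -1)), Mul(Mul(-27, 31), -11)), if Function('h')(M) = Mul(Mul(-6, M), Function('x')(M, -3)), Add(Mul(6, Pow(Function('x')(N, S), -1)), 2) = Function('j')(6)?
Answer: Rational(4367762, 495) ≈ 8823.8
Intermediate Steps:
Function('j')(l) = Pow(l, 2) (Function('j')(l) = Mul(l, l) = Pow(l, 2))
Function('x')(N, S) = Rational(3, 17) (Function('x')(N, S) = Mul(6, Pow(Add(-2, Pow(6, 2)), -1)) = Mul(6, Pow(Add(-2, 36), -1)) = Mul(6, Pow(34, -1)) = Mul(6, Rational(1, 34)) = Rational(3, 17))
Function('h')(M) = Mul(Rational(-18, 17), M) (Function('h')(M) = Mul(Mul(-6, M), Rational(3, 17)) = Mul(Rational(-18, 17), M))
Add(Mul(22318, Pow(Function('h')(55), -1)), Mul(Mul(-27, 31), -11)) = Add(Mul(22318, Pow(Mul(Rational(-18, 17), 55), -1)), Mul(Mul(-27, 31), -11)) = Add(Mul(22318, Pow(Rational(-990, 17), -1)), Mul(-837, -11)) = Add(Mul(22318, Rational(-17, 990)), 9207) = Add(Rational(-189703, 495), 9207) = Rational(4367762, 495)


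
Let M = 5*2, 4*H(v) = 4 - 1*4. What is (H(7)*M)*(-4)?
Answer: 0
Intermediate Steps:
H(v) = 0 (H(v) = (4 - 1*4)/4 = (4 - 4)/4 = (1/4)*0 = 0)
M = 10
(H(7)*M)*(-4) = (0*10)*(-4) = 0*(-4) = 0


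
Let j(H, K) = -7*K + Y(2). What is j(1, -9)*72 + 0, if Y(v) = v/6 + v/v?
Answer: 4632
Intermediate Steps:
Y(v) = 1 + v/6 (Y(v) = v*(⅙) + 1 = v/6 + 1 = 1 + v/6)
j(H, K) = 4/3 - 7*K (j(H, K) = -7*K + (1 + (⅙)*2) = -7*K + (1 + ⅓) = -7*K + 4/3 = 4/3 - 7*K)
j(1, -9)*72 + 0 = (4/3 - 7*(-9))*72 + 0 = (4/3 + 63)*72 + 0 = (193/3)*72 + 0 = 4632 + 0 = 4632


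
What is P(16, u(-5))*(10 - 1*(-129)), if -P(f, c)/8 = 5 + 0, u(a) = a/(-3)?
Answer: -5560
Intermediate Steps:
u(a) = -a/3 (u(a) = a*(-1/3) = -a/3)
P(f, c) = -40 (P(f, c) = -8*(5 + 0) = -8*5 = -40)
P(16, u(-5))*(10 - 1*(-129)) = -40*(10 - 1*(-129)) = -40*(10 + 129) = -40*139 = -5560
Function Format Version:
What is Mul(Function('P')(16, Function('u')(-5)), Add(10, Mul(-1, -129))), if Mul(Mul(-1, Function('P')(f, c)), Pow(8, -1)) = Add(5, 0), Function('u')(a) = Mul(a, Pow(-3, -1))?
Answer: -5560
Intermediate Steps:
Function('u')(a) = Mul(Rational(-1, 3), a) (Function('u')(a) = Mul(a, Rational(-1, 3)) = Mul(Rational(-1, 3), a))
Function('P')(f, c) = -40 (Function('P')(f, c) = Mul(-8, Add(5, 0)) = Mul(-8, 5) = -40)
Mul(Function('P')(16, Function('u')(-5)), Add(10, Mul(-1, -129))) = Mul(-40, Add(10, Mul(-1, -129))) = Mul(-40, Add(10, 129)) = Mul(-40, 139) = -5560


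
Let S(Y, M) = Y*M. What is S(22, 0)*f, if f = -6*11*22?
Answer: 0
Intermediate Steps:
S(Y, M) = M*Y
f = -1452 (f = -66*22 = -1452)
S(22, 0)*f = (0*22)*(-1452) = 0*(-1452) = 0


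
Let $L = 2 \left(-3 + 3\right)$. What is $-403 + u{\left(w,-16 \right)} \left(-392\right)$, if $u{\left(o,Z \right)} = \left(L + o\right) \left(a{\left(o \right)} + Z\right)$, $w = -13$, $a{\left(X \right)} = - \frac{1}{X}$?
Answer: $-81547$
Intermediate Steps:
$L = 0$ ($L = 2 \cdot 0 = 0$)
$u{\left(o,Z \right)} = o \left(Z - \frac{1}{o}\right)$ ($u{\left(o,Z \right)} = \left(0 + o\right) \left(- \frac{1}{o} + Z\right) = o \left(Z - \frac{1}{o}\right)$)
$-403 + u{\left(w,-16 \right)} \left(-392\right) = -403 + \left(-1 - -208\right) \left(-392\right) = -403 + \left(-1 + 208\right) \left(-392\right) = -403 + 207 \left(-392\right) = -403 - 81144 = -81547$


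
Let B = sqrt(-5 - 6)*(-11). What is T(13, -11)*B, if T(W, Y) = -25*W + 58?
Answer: 2937*I*sqrt(11) ≈ 9740.9*I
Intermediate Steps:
T(W, Y) = 58 - 25*W
B = -11*I*sqrt(11) (B = sqrt(-11)*(-11) = (I*sqrt(11))*(-11) = -11*I*sqrt(11) ≈ -36.483*I)
T(13, -11)*B = (58 - 25*13)*(-11*I*sqrt(11)) = (58 - 325)*(-11*I*sqrt(11)) = -(-2937)*I*sqrt(11) = 2937*I*sqrt(11)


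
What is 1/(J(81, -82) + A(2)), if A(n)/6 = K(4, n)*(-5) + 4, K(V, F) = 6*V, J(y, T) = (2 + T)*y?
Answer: -1/7176 ≈ -0.00013935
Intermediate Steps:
J(y, T) = y*(2 + T)
A(n) = -696 (A(n) = 6*((6*4)*(-5) + 4) = 6*(24*(-5) + 4) = 6*(-120 + 4) = 6*(-116) = -696)
1/(J(81, -82) + A(2)) = 1/(81*(2 - 82) - 696) = 1/(81*(-80) - 696) = 1/(-6480 - 696) = 1/(-7176) = -1/7176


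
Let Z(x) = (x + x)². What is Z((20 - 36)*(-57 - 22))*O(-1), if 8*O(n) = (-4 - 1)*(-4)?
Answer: 15976960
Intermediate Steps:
Z(x) = 4*x² (Z(x) = (2*x)² = 4*x²)
O(n) = 5/2 (O(n) = ((-4 - 1)*(-4))/8 = (-5*(-4))/8 = (⅛)*20 = 5/2)
Z((20 - 36)*(-57 - 22))*O(-1) = (4*((20 - 36)*(-57 - 22))²)*(5/2) = (4*(-16*(-79))²)*(5/2) = (4*1264²)*(5/2) = (4*1597696)*(5/2) = 6390784*(5/2) = 15976960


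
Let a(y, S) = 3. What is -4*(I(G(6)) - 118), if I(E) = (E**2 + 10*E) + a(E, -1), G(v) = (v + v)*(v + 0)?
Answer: -23156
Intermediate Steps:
G(v) = 2*v**2 (G(v) = (2*v)*v = 2*v**2)
I(E) = 3 + E**2 + 10*E (I(E) = (E**2 + 10*E) + 3 = 3 + E**2 + 10*E)
-4*(I(G(6)) - 118) = -4*((3 + (2*6**2)**2 + 10*(2*6**2)) - 118) = -4*((3 + (2*36)**2 + 10*(2*36)) - 118) = -4*((3 + 72**2 + 10*72) - 118) = -4*((3 + 5184 + 720) - 118) = -4*(5907 - 118) = -4*5789 = -23156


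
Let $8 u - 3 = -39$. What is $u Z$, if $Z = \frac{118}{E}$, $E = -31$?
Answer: $\frac{531}{31} \approx 17.129$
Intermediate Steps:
$u = - \frac{9}{2}$ ($u = \frac{3}{8} + \frac{1}{8} \left(-39\right) = \frac{3}{8} - \frac{39}{8} = - \frac{9}{2} \approx -4.5$)
$Z = - \frac{118}{31}$ ($Z = \frac{118}{-31} = 118 \left(- \frac{1}{31}\right) = - \frac{118}{31} \approx -3.8064$)
$u Z = \left(- \frac{9}{2}\right) \left(- \frac{118}{31}\right) = \frac{531}{31}$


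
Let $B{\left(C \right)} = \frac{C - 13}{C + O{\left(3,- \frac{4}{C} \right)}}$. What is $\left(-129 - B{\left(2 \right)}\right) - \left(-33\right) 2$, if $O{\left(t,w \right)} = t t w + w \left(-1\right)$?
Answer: $- \frac{893}{14} \approx -63.786$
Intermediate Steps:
$O{\left(t,w \right)} = - w + w t^{2}$ ($O{\left(t,w \right)} = t^{2} w - w = w t^{2} - w = - w + w t^{2}$)
$B{\left(C \right)} = \frac{-13 + C}{C - \frac{32}{C}}$ ($B{\left(C \right)} = \frac{C - 13}{C + - \frac{4}{C} \left(-1 + 3^{2}\right)} = \frac{-13 + C}{C + - \frac{4}{C} \left(-1 + 9\right)} = \frac{-13 + C}{C + - \frac{4}{C} 8} = \frac{-13 + C}{C - \frac{32}{C}}$)
$\left(-129 - B{\left(2 \right)}\right) - \left(-33\right) 2 = \left(-129 - \frac{2 \left(-13 + 2\right)}{-32 + 2^{2}}\right) - \left(-33\right) 2 = \left(-129 - 2 \frac{1}{-32 + 4} \left(-11\right)\right) - -66 = \left(-129 - 2 \frac{1}{-28} \left(-11\right)\right) + 66 = \left(-129 - 2 \left(- \frac{1}{28}\right) \left(-11\right)\right) + 66 = \left(-129 - \frac{11}{14}\right) + 66 = - \frac{1817}{14} + 66 = - \frac{893}{14}$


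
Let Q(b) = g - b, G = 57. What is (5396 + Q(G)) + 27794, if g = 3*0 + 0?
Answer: 33133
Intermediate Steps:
g = 0 (g = 0 + 0 = 0)
Q(b) = -b (Q(b) = 0 - b = -b)
(5396 + Q(G)) + 27794 = (5396 - 1*57) + 27794 = (5396 - 57) + 27794 = 5339 + 27794 = 33133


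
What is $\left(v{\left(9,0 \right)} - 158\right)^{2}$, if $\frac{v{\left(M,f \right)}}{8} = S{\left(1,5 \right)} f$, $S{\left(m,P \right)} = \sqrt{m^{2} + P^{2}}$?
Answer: $24964$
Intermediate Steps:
$S{\left(m,P \right)} = \sqrt{P^{2} + m^{2}}$
$v{\left(M,f \right)} = 8 f \sqrt{26}$ ($v{\left(M,f \right)} = 8 \sqrt{5^{2} + 1^{2}} f = 8 \sqrt{25 + 1} f = 8 \sqrt{26} f = 8 f \sqrt{26}$)
$\left(v{\left(9,0 \right)} - 158\right)^{2} = \left(8 \cdot 0 \sqrt{26} - 158\right)^{2} = \left(0 - 158\right)^{2} = \left(-158\right)^{2} = 24964$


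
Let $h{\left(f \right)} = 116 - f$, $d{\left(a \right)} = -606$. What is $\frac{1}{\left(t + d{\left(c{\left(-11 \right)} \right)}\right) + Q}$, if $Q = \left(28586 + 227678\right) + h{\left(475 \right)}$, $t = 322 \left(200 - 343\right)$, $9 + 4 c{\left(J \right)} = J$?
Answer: $\frac{1}{209253} \approx 4.7789 \cdot 10^{-6}$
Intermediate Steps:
$c{\left(J \right)} = - \frac{9}{4} + \frac{J}{4}$
$t = -46046$ ($t = 322 \left(-143\right) = -46046$)
$Q = 255905$ ($Q = \left(28586 + 227678\right) + \left(116 - 475\right) = 256264 + \left(116 - 475\right) = 256264 - 359 = 255905$)
$\frac{1}{\left(t + d{\left(c{\left(-11 \right)} \right)}\right) + Q} = \frac{1}{\left(-46046 - 606\right) + 255905} = \frac{1}{-46652 + 255905} = \frac{1}{209253}$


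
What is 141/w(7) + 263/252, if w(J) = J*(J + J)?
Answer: 4379/1764 ≈ 2.4824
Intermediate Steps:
w(J) = 2*J² (w(J) = J*(2*J) = 2*J²)
141/w(7) + 263/252 = 141/((2*7²)) + 263/252 = 141/((2*49)) + 263*(1/252) = 141/98 + 263/252 = 4379/1764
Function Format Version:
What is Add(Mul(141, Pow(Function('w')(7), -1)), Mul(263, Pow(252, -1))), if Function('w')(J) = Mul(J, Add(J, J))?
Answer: Rational(4379, 1764) ≈ 2.4824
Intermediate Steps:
Function('w')(J) = Mul(2, Pow(J, 2)) (Function('w')(J) = Mul(J, Mul(2, J)) = Mul(2, Pow(J, 2)))
Add(Mul(141, Pow(Function('w')(7), -1)), Mul(263, Pow(252, -1))) = Add(Mul(141, Pow(Mul(2, Pow(7, 2)), -1)), Mul(263, Pow(252, -1))) = Add(Mul(141, Pow(Mul(2, 49), -1)), Mul(263, Rational(1, 252))) = Add(Mul(141, Pow(98, -1)), Rational(263, 252)) = Add(Mul(141, Rational(1, 98)), Rational(263, 252)) = Add(Rational(141, 98), Rational(263, 252)) = Rational(4379, 1764)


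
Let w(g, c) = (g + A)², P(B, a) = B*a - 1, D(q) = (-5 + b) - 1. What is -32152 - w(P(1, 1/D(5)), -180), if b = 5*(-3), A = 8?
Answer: -14200348/441 ≈ -32200.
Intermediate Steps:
b = -15
D(q) = -21 (D(q) = (-5 - 15) - 1 = -20 - 1 = -21)
P(B, a) = -1 + B*a
w(g, c) = (8 + g)² (w(g, c) = (g + 8)² = (8 + g)²)
-32152 - w(P(1, 1/D(5)), -180) = -32152 - (8 + (-1 + 1/(-21)))² = -32152 - (8 + (-1 + 1*(-1/21)))² = -32152 - (8 + (-1 - 1/21))² = -32152 - (8 - 22/21)² = -32152 - (146/21)² = -32152 - 1*21316/441 = -32152 - 21316/441 = -14200348/441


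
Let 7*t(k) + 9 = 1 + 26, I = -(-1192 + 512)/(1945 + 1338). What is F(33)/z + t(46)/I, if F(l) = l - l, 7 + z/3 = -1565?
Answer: 4221/340 ≈ 12.415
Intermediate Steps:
z = -4716 (z = -21 + 3*(-1565) = -21 - 4695 = -4716)
F(l) = 0
I = 680/3283 (I = -(-680)/3283 = -1*(-680/3283) = 680/3283 ≈ 0.20713)
t(k) = 18/7 (t(k) = -9/7 + (1 + 26)/7 = -9/7 + (1/7)*27 = -9/7 + 27/7 = 18/7)
F(33)/z + t(46)/I = 0/(-4716) + 18/(7*(680/3283)) = 0*(-1/4716) + (18/7)*(3283/680) = 0 + 4221/340 = 4221/340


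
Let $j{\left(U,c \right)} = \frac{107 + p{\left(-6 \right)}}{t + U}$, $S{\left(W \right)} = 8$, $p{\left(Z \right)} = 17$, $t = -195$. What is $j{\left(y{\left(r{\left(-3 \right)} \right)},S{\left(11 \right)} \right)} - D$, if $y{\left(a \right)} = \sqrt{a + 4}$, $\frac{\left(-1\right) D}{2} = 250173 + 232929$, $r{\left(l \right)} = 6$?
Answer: $\frac{7346044176}{7603} - \frac{124 \sqrt{10}}{38015} \approx 9.662 \cdot 10^{5}$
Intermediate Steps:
$D = -966204$ ($D = - 2 \left(250173 + 232929\right) = \left(-2\right) 483102 = -966204$)
$y{\left(a \right)} = \sqrt{4 + a}$
$j{\left(U,c \right)} = \frac{124}{-195 + U}$ ($j{\left(U,c \right)} = \frac{107 + 17}{-195 + U} = \frac{124}{-195 + U}$)
$j{\left(y{\left(r{\left(-3 \right)} \right)},S{\left(11 \right)} \right)} - D = \frac{124}{-195 + \sqrt{4 + 6}} - -966204 = \frac{124}{-195 + \sqrt{10}} + 966204 = 966204 + \frac{124}{-195 + \sqrt{10}}$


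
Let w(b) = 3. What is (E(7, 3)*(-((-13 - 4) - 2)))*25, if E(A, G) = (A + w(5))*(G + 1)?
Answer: 19000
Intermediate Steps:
E(A, G) = (1 + G)*(3 + A) (E(A, G) = (A + 3)*(G + 1) = (3 + A)*(1 + G) = (1 + G)*(3 + A))
(E(7, 3)*(-((-13 - 4) - 2)))*25 = ((3 + 7 + 3*3 + 7*3)*(-((-13 - 4) - 2)))*25 = ((3 + 7 + 9 + 21)*(-(-17 - 2)))*25 = (40*(-1*(-19)))*25 = (40*19)*25 = 760*25 = 19000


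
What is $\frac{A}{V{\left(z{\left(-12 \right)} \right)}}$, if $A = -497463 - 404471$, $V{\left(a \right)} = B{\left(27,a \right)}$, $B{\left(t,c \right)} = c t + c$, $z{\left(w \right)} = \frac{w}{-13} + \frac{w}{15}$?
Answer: $- \frac{29312855}{112} \approx -2.6172 \cdot 10^{5}$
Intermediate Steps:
$z{\left(w \right)} = - \frac{2 w}{195}$ ($z{\left(w \right)} = w \left(- \frac{1}{13}\right) + w \frac{1}{15} = - \frac{w}{13} + \frac{w}{15} = - \frac{2 w}{195}$)
$B{\left(t,c \right)} = c + c t$
$V{\left(a \right)} = 28 a$ ($V{\left(a \right)} = a \left(1 + 27\right) = a 28 = 28 a$)
$A = -901934$
$\frac{A}{V{\left(z{\left(-12 \right)} \right)}} = - \frac{901934}{28 \left(\left(- \frac{2}{195}\right) \left(-12\right)\right)} = - \frac{901934}{28 \cdot \frac{8}{65}} = - \frac{901934}{\frac{224}{65}} = \left(-901934\right) \frac{65}{224} = - \frac{29312855}{112}$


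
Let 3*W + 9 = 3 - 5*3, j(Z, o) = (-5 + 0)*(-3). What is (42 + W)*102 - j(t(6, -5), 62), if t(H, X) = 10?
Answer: 3555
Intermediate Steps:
j(Z, o) = 15 (j(Z, o) = -5*(-3) = 15)
W = -7 (W = -3 + (3 - 5*3)/3 = -3 + (3 - 15)/3 = -3 + (⅓)*(-12) = -3 - 4 = -7)
(42 + W)*102 - j(t(6, -5), 62) = (42 - 7)*102 - 1*15 = 35*102 - 15 = 3570 - 15 = 3555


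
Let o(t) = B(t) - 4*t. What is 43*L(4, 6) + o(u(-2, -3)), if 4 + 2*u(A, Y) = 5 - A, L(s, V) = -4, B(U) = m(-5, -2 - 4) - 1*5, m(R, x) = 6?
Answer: -177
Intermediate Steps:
B(U) = 1 (B(U) = 6 - 1*5 = 6 - 5 = 1)
u(A, Y) = ½ - A/2 (u(A, Y) = -2 + (5 - A)/2 = -2 + (5/2 - A/2) = ½ - A/2)
o(t) = 1 - 4*t
43*L(4, 6) + o(u(-2, -3)) = 43*(-4) + (1 - 4*(½ - ½*(-2))) = -172 + (1 - 4*(½ + 1)) = -172 + (1 - 4*3/2) = -172 + (1 - 6) = -172 - 5 = -177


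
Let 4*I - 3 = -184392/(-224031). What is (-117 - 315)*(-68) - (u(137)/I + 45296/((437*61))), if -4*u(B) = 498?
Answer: 3939345807706/133516495 ≈ 29505.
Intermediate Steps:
u(B) = -249/2 (u(B) = -¼*498 = -249/2)
I = 285495/298708 (I = ¾ + (-184392/(-224031))/4 = ¾ + (-184392*(-1/224031))/4 = ¾ + (¼)*(61464/74677) = ¾ + 15366/74677 = 285495/298708 ≈ 0.95577)
(-117 - 315)*(-68) - (u(137)/I + 45296/((437*61))) = (-117 - 315)*(-68) - (-249/(2*285495/298708) + 45296/((437*61))) = -432*(-68) - (-249/2*298708/285495 + 45296/26657) = 29376 - (-12396382/95165 + 45296*(1/26657)) = 29376 - (-12396382/95165 + 2384/1403) = 29376 - 1*(-17165250586/133516495) = 29376 + 17165250586/133516495 = 3939345807706/133516495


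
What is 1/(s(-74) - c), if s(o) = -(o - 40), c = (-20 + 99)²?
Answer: -1/6127 ≈ -0.00016321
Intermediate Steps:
c = 6241 (c = 79² = 6241)
s(o) = 40 - o (s(o) = -(-40 + o) = 40 - o)
1/(s(-74) - c) = 1/((40 - 1*(-74)) - 1*6241) = 1/((40 + 74) - 6241) = 1/(114 - 6241) = 1/(-6127) = -1/6127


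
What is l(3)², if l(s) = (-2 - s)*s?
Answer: 225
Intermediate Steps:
l(s) = s*(-2 - s)
l(3)² = (-1*3*(2 + 3))² = (-1*3*5)² = (-15)² = 225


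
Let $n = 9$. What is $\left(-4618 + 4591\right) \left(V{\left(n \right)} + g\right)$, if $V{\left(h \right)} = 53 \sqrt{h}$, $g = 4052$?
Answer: $-113697$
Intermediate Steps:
$\left(-4618 + 4591\right) \left(V{\left(n \right)} + g\right) = \left(-4618 + 4591\right) \left(53 \sqrt{9} + 4052\right) = - 27 \left(53 \cdot 3 + 4052\right) = - 27 \left(159 + 4052\right) = \left(-27\right) 4211 = -113697$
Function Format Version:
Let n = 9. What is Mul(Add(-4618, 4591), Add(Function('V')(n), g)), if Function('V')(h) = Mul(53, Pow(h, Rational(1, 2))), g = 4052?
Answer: -113697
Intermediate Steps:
Mul(Add(-4618, 4591), Add(Function('V')(n), g)) = Mul(Add(-4618, 4591), Add(Mul(53, Pow(9, Rational(1, 2))), 4052)) = Mul(-27, Add(Mul(53, 3), 4052)) = Mul(-27, Add(159, 4052)) = Mul(-27, 4211) = -113697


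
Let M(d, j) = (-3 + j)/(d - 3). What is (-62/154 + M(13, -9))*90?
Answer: -11106/77 ≈ -144.23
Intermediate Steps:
M(d, j) = (-3 + j)/(-3 + d)
(-62/154 + M(13, -9))*90 = (-62/154 + (-3 - 9)/(-3 + 13))*90 = (-62*1/154 - 12/10)*90 = (-31/77 + (⅒)*(-12))*90 = (-31/77 - 6/5)*90 = -617/385*90 = -11106/77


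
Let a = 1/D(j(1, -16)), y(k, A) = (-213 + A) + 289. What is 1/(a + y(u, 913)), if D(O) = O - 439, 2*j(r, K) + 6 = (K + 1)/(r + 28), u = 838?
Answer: 25651/25368781 ≈ 0.0010111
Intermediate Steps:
j(r, K) = -3 + (1 + K)/(2*(28 + r)) (j(r, K) = -3 + ((K + 1)/(r + 28))/2 = -3 + ((1 + K)/(28 + r))/2 = -3 + (1 + K)/(2*(28 + r)))
D(O) = -439 + O
y(k, A) = 76 + A
a = -58/25651 (a = 1/(-439 + (-167 - 16 - 6*1)/(2*(28 + 1))) = 1/(-439 + (1/2)*(-167 - 16 - 6)/29) = 1/(-439 + (1/2)*(1/29)*(-189)) = 1/(-439 - 189/58) = 1/(-25651/58) = -58/25651 ≈ -0.0022611)
1/(a + y(u, 913)) = 1/(-58/25651 + (76 + 913)) = 1/(-58/25651 + 989) = 1/(25368781/25651) = 25651/25368781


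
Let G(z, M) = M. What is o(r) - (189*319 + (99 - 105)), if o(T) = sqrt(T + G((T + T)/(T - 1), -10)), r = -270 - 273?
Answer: -60285 + I*sqrt(553) ≈ -60285.0 + 23.516*I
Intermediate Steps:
r = -543
o(T) = sqrt(-10 + T) (o(T) = sqrt(T - 10) = sqrt(-10 + T))
o(r) - (189*319 + (99 - 105)) = sqrt(-10 - 543) - (189*319 + (99 - 105)) = sqrt(-553) - (60291 - 6) = I*sqrt(553) - 1*60285 = I*sqrt(553) - 60285 = -60285 + I*sqrt(553)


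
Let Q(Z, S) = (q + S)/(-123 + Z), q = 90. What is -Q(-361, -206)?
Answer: -29/121 ≈ -0.23967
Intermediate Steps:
Q(Z, S) = (90 + S)/(-123 + Z)
-Q(-361, -206) = -(90 - 206)/(-123 - 361) = -(-116)/(-484) = -(-1)*(-116)/484 = -1*29/121 = -29/121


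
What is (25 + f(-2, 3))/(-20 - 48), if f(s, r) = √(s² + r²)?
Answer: -25/68 - √13/68 ≈ -0.42067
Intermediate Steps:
f(s, r) = √(r² + s²)
(25 + f(-2, 3))/(-20 - 48) = (25 + √(3² + (-2)²))/(-20 - 48) = (25 + √(9 + 4))/(-68) = (25 + √13)*(-1/68) = -25/68 - √13/68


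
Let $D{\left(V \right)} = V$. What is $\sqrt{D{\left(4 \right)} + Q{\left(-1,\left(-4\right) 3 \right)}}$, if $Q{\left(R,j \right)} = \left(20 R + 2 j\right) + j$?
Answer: $2 i \sqrt{13} \approx 7.2111 i$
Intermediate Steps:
$Q{\left(R,j \right)} = 3 j + 20 R$ ($Q{\left(R,j \right)} = \left(2 j + 20 R\right) + j = 3 j + 20 R$)
$\sqrt{D{\left(4 \right)} + Q{\left(-1,\left(-4\right) 3 \right)}} = \sqrt{4 + \left(3 \left(\left(-4\right) 3\right) + 20 \left(-1\right)\right)} = \sqrt{4 + \left(3 \left(-12\right) - 20\right)} = \sqrt{4 - 56} = \sqrt{-52} = 2 i \sqrt{13}$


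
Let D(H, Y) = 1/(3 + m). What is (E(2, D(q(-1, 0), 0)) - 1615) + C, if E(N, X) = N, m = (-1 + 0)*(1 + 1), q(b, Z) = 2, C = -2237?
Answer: -3850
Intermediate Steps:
m = -2 (m = -1*2 = -2)
D(H, Y) = 1 (D(H, Y) = 1/(3 - 2) = 1/1 = 1)
(E(2, D(q(-1, 0), 0)) - 1615) + C = (2 - 1615) - 2237 = -1613 - 2237 = -3850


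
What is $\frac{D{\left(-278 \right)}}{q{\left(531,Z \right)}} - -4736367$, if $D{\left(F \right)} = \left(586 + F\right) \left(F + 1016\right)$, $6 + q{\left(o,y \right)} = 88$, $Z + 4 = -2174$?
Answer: $4739139$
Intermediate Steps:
$Z = -2178$ ($Z = -4 - 2174 = -2178$)
$q{\left(o,y \right)} = 82$ ($q{\left(o,y \right)} = -6 + 88 = 82$)
$D{\left(F \right)} = \left(586 + F\right) \left(1016 + F\right)$
$\frac{D{\left(-278 \right)}}{q{\left(531,Z \right)}} - -4736367 = \frac{595376 + \left(-278\right)^{2} + 1602 \left(-278\right)}{82} - -4736367 = \left(595376 + 77284 - 445356\right) \frac{1}{82} + 4736367 = 227304 \cdot \frac{1}{82} + 4736367 = 2772 + 4736367 = 4739139$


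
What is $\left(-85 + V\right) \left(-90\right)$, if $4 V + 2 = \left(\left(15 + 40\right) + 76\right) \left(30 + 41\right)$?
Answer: $- \frac{403155}{2} \approx -2.0158 \cdot 10^{5}$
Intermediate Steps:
$V = \frac{9299}{4}$ ($V = - \frac{1}{2} + \frac{\left(\left(15 + 40\right) + 76\right) \left(30 + 41\right)}{4} = - \frac{1}{2} + \frac{\left(55 + 76\right) 71}{4} = - \frac{1}{2} + \frac{131 \cdot 71}{4} = - \frac{1}{2} + \frac{1}{4} \cdot 9301 = - \frac{1}{2} + \frac{9301}{4} = \frac{9299}{4} \approx 2324.8$)
$\left(-85 + V\right) \left(-90\right) = \left(-85 + \frac{9299}{4}\right) \left(-90\right) = \frac{8959}{4} \left(-90\right) = - \frac{403155}{2}$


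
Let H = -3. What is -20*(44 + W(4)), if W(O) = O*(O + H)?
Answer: -960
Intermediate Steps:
W(O) = O*(-3 + O) (W(O) = O*(O - 3) = O*(-3 + O))
-20*(44 + W(4)) = -20*(44 + 4*(-3 + 4)) = -20*(44 + 4*1) = -20*(44 + 4) = -20*48 = -960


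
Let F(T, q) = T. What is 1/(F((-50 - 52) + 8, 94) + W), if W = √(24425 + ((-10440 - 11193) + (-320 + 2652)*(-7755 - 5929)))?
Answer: -47/15958566 - I*√7977074/15958566 ≈ -2.9451e-6 - 0.00017698*I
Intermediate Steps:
W = 2*I*√7977074 (W = √(24425 + (-21633 + 2332*(-13684))) = √(24425 + (-21633 - 31911088)) = √(24425 - 31932721) = √(-31908296) = 2*I*√7977074 ≈ 5648.7*I)
1/(F((-50 - 52) + 8, 94) + W) = 1/(((-50 - 52) + 8) + 2*I*√7977074) = 1/((-102 + 8) + 2*I*√7977074) = 1/(-94 + 2*I*√7977074)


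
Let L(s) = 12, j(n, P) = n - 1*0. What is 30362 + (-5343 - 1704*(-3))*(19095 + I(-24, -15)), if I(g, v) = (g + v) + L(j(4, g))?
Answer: -4374346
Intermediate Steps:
j(n, P) = n (j(n, P) = n + 0 = n)
I(g, v) = 12 + g + v (I(g, v) = (g + v) + 12 = 12 + g + v)
30362 + (-5343 - 1704*(-3))*(19095 + I(-24, -15)) = 30362 + (-5343 - 1704*(-3))*(19095 + (12 - 24 - 15)) = 30362 + (-5343 + 5112)*(19095 - 27) = 30362 - 231*19068 = 30362 - 4404708 = -4374346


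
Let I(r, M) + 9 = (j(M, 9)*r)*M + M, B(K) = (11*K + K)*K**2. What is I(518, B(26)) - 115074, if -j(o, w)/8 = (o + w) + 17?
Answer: -184363888913835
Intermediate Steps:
j(o, w) = -136 - 8*o - 8*w (j(o, w) = -8*((o + w) + 17) = -8*(17 + o + w) = -136 - 8*o - 8*w)
B(K) = 12*K**3 (B(K) = (12*K)*K**2 = 12*K**3)
I(r, M) = -9 + M + M*r*(-208 - 8*M) (I(r, M) = -9 + (((-136 - 8*M - 8*9)*r)*M + M) = -9 + (((-136 - 8*M - 72)*r)*M + M) = -9 + (((-208 - 8*M)*r)*M + M) = -9 + ((r*(-208 - 8*M))*M + M) = -9 + (M*r*(-208 - 8*M) + M) = -9 + (M + M*r*(-208 - 8*M)) = -9 + M + M*r*(-208 - 8*M))
I(518, B(26)) - 115074 = (-9 + 12*26**3 - 8*12*26**3*518*(26 + 12*26**3)) - 115074 = (-9 + 12*17576 - 8*12*17576*518*(26 + 12*17576)) - 115074 = (-9 + 210912 - 8*210912*518*(26 + 210912)) - 115074 = (-9 + 210912 - 8*210912*518*210938) - 115074 = (-9 + 210912 - 184363889009664) - 115074 = -184363888798761 - 115074 = -184363888913835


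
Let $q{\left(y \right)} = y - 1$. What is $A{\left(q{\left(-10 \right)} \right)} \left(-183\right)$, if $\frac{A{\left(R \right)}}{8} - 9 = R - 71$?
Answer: $106872$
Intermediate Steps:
$q{\left(y \right)} = -1 + y$ ($q{\left(y \right)} = y - 1 = -1 + y$)
$A{\left(R \right)} = -496 + 8 R$ ($A{\left(R \right)} = 72 + 8 \left(R - 71\right) = 72 + 8 \left(-71 + R\right) = 72 + \left(-568 + 8 R\right) = -496 + 8 R$)
$A{\left(q{\left(-10 \right)} \right)} \left(-183\right) = \left(-496 + 8 \left(-1 - 10\right)\right) \left(-183\right) = \left(-496 + 8 \left(-11\right)\right) \left(-183\right) = \left(-496 - 88\right) \left(-183\right) = \left(-584\right) \left(-183\right) = 106872$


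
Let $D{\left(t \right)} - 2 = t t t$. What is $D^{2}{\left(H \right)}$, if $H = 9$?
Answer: $534361$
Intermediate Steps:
$D{\left(t \right)} = 2 + t^{3}$ ($D{\left(t \right)} = 2 + t t t = 2 + t^{2} t = 2 + t^{3}$)
$D^{2}{\left(H \right)} = \left(2 + 9^{3}\right)^{2} = \left(2 + 729\right)^{2} = 731^{2} = 534361$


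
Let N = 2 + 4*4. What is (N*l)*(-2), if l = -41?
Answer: 1476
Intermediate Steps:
N = 18 (N = 2 + 16 = 18)
(N*l)*(-2) = (18*(-41))*(-2) = -738*(-2) = 1476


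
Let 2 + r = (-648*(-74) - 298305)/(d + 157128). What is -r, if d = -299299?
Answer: 33989/142171 ≈ 0.23907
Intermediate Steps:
r = -33989/142171 (r = -2 + (-648*(-74) - 298305)/(-299299 + 157128) = -2 + (47952 - 298305)/(-142171) = -2 - 250353*(-1/142171) = -2 + 250353/142171 = -33989/142171 ≈ -0.23907)
-r = -1*(-33989/142171) = 33989/142171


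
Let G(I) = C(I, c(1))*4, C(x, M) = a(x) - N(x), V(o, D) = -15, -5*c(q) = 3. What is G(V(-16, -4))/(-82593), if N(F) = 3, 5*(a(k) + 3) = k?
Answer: 4/9177 ≈ 0.00043587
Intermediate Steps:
c(q) = -3/5 (c(q) = -1/5*3 = -3/5)
a(k) = -3 + k/5
C(x, M) = -6 + x/5 (C(x, M) = (-3 + x/5) - 1*3 = (-3 + x/5) - 3 = -6 + x/5)
G(I) = -24 + 4*I/5 (G(I) = (-6 + I/5)*4 = -24 + 4*I/5)
G(V(-16, -4))/(-82593) = (-24 + (4/5)*(-15))/(-82593) = (-24 - 12)*(-1/82593) = -36*(-1/82593) = 4/9177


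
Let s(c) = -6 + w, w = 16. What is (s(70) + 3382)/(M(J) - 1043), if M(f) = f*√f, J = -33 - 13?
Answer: -3537856/1185185 + 156032*I*√46/1185185 ≈ -2.9851 + 0.89291*I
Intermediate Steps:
s(c) = 10 (s(c) = -6 + 16 = 10)
J = -46
M(f) = f^(3/2)
(s(70) + 3382)/(M(J) - 1043) = (10 + 3382)/((-46)^(3/2) - 1043) = 3392/(-46*I*√46 - 1043) = 3392/(-1043 - 46*I*√46)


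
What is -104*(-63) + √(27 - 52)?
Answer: 6552 + 5*I ≈ 6552.0 + 5.0*I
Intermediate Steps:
-104*(-63) + √(27 - 52) = 6552 + √(-25) = 6552 + 5*I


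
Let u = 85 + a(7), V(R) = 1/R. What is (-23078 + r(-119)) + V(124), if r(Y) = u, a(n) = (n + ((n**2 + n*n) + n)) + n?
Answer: -2836375/124 ≈ -22874.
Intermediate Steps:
a(n) = 2*n**2 + 3*n (a(n) = (n + ((n**2 + n**2) + n)) + n = (n + (2*n**2 + n)) + n = (n + (n + 2*n**2)) + n = (2*n + 2*n**2) + n = 2*n**2 + 3*n)
u = 204 (u = 85 + 7*(3 + 2*7) = 85 + 7*(3 + 14) = 85 + 7*17 = 85 + 119 = 204)
r(Y) = 204
(-23078 + r(-119)) + V(124) = (-23078 + 204) + 1/124 = -22874 + 1/124 = -2836375/124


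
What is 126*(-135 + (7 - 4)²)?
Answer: -15876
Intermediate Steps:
126*(-135 + (7 - 4)²) = 126*(-135 + 3²) = 126*(-135 + 9) = 126*(-126) = -15876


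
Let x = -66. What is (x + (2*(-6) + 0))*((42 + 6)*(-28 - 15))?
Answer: 160992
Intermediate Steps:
(x + (2*(-6) + 0))*((42 + 6)*(-28 - 15)) = (-66 + (2*(-6) + 0))*((42 + 6)*(-28 - 15)) = (-66 + (-12 + 0))*(48*(-43)) = (-66 - 12)*(-2064) = -78*(-2064) = 160992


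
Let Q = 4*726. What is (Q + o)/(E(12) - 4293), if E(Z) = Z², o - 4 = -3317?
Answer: 409/4149 ≈ 0.098578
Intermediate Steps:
o = -3313 (o = 4 - 3317 = -3313)
Q = 2904
(Q + o)/(E(12) - 4293) = (2904 - 3313)/(12² - 4293) = -409/(144 - 4293) = -409/(-4149) = -409*(-1/4149) = 409/4149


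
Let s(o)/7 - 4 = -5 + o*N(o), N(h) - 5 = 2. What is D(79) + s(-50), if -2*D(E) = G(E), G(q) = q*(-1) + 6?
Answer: -4841/2 ≈ -2420.5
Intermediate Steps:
N(h) = 7 (N(h) = 5 + 2 = 7)
G(q) = 6 - q (G(q) = -q + 6 = 6 - q)
s(o) = -7 + 49*o (s(o) = 28 + 7*(-5 + o*7) = 28 + 7*(-5 + 7*o) = 28 + (-35 + 49*o) = -7 + 49*o)
D(E) = -3 + E/2 (D(E) = -(6 - E)/2 = -3 + E/2)
D(79) + s(-50) = (-3 + (1/2)*79) + (-7 + 49*(-50)) = (-3 + 79/2) + (-7 - 2450) = 73/2 - 2457 = -4841/2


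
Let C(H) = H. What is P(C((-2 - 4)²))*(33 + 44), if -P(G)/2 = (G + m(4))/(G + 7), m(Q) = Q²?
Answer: -8008/43 ≈ -186.23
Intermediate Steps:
P(G) = -2*(16 + G)/(7 + G) (P(G) = -2*(G + 4²)/(G + 7) = -2*(G + 16)/(7 + G) = -2*(16 + G)/(7 + G))
P(C((-2 - 4)²))*(33 + 44) = (2*(-16 - (-2 - 4)²)/(7 + (-2 - 4)²))*(33 + 44) = (2*(-16 - 1*(-6)²)/(7 + (-6)²))*77 = (2*(-16 - 1*36)/(7 + 36))*77 = (2*(-16 - 36)/43)*77 = (2*(1/43)*(-52))*77 = -104/43*77 = -8008/43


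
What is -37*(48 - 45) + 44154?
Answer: 44043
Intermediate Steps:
-37*(48 - 45) + 44154 = -37*3 + 44154 = -111 + 44154 = 44043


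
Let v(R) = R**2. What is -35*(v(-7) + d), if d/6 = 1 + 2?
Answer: -2345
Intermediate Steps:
d = 18 (d = 6*(1 + 2) = 6*3 = 18)
-35*(v(-7) + d) = -35*((-7)**2 + 18) = -35*(49 + 18) = -35*67 = -2345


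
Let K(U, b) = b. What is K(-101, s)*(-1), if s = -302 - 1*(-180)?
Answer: 122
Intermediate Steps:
s = -122 (s = -302 + 180 = -122)
K(-101, s)*(-1) = -122*(-1) = 122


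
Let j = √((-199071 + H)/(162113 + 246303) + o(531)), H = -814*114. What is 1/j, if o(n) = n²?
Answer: 4*√2939499928069134/115157091909 ≈ 0.0018832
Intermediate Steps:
H = -92796
j = √2939499928069134/102104 (j = √((-199071 - 92796)/(162113 + 246303) + 531²) = √(-291867/408416 + 281961) = √(115157091909/408416) = √2939499928069134/102104 ≈ 531.00)
1/j = 1/(√2939499928069134/102104) = 4*√2939499928069134/115157091909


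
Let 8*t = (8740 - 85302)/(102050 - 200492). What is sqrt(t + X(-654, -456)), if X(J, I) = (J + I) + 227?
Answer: I*sqrt(3802692643494)/65628 ≈ 29.714*I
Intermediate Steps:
t = 38281/393768 (t = ((8740 - 85302)/(102050 - 200492))/8 = (-76562/(-98442))/8 = (-76562*(-1/98442))/8 = (1/8)*(38281/49221) = 38281/393768 ≈ 0.097217)
X(J, I) = 227 + I + J (X(J, I) = (I + J) + 227 = 227 + I + J)
sqrt(t + X(-654, -456)) = sqrt(38281/393768 + (227 - 456 - 654)) = sqrt(38281/393768 - 883) = sqrt(-347658863/393768) = I*sqrt(3802692643494)/65628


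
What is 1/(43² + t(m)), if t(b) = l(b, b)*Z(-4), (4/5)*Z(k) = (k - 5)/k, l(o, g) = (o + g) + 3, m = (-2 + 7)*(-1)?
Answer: 16/29269 ≈ 0.00054665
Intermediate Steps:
m = -5 (m = 5*(-1) = -5)
l(o, g) = 3 + g + o (l(o, g) = (g + o) + 3 = 3 + g + o)
Z(k) = 5*(-5 + k)/(4*k) (Z(k) = 5*((k - 5)/k)/4 = 5*((-5 + k)/k)/4 = 5*(-5 + k)/(4*k))
t(b) = 135/16 + 45*b/8 (t(b) = (3 + b + b)*((5/4)*(-5 - 4)/(-4)) = (3 + 2*b)*((5/4)*(-¼)*(-9)) = (3 + 2*b)*(45/16) = 135/16 + 45*b/8)
1/(43² + t(m)) = 1/(43² + (135/16 + (45/8)*(-5))) = 1/(1849 + (135/16 - 225/8)) = 1/(1849 - 315/16) = 1/(29269/16) = 16/29269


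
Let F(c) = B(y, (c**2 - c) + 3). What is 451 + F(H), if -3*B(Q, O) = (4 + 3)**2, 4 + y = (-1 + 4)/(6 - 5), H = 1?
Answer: 1304/3 ≈ 434.67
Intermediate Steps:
y = -1 (y = -4 + (-1 + 4)/(6 - 5) = -4 + 3/1 = -4 + 3*1 = -4 + 3 = -1)
B(Q, O) = -49/3 (B(Q, O) = -(4 + 3)**2/3 = -1/3*7**2 = -1/3*49 = -49/3)
F(c) = -49/3
451 + F(H) = 451 - 49/3 = 1304/3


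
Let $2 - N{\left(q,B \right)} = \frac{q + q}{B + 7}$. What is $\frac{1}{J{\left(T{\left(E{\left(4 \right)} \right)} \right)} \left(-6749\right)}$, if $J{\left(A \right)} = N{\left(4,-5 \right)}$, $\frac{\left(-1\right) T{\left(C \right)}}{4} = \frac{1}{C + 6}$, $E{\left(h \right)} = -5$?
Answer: $\frac{1}{13498} \approx 7.4085 \cdot 10^{-5}$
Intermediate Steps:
$T{\left(C \right)} = - \frac{4}{6 + C}$ ($T{\left(C \right)} = - \frac{4}{C + 6} = - \frac{4}{6 + C}$)
$N{\left(q,B \right)} = 2 - \frac{2 q}{7 + B}$ ($N{\left(q,B \right)} = 2 - \frac{q + q}{B + 7} = 2 - \frac{2 q}{7 + B}$)
$J{\left(A \right)} = -2$ ($J{\left(A \right)} = \frac{2 \left(7 - 5 - 4\right)}{7 - 5} = \frac{2 \left(7 - 5 - 4\right)}{2} = 2 \cdot \frac{1}{2} \left(-2\right) = -2$)
$\frac{1}{J{\left(T{\left(E{\left(4 \right)} \right)} \right)} \left(-6749\right)} = \frac{1}{\left(-2\right) \left(-6749\right)} = \left(- \frac{1}{2}\right) \left(- \frac{1}{6749}\right) = \frac{1}{13498}$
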